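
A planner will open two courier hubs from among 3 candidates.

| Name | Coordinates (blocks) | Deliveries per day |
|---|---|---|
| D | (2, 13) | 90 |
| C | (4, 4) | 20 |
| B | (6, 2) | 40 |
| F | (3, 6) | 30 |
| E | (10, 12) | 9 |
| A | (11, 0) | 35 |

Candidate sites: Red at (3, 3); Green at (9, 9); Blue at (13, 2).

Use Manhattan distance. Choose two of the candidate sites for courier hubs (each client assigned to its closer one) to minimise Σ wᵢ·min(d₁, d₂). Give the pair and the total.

{Red, Blue}, total 1537

Evaluate every pair (each demand assigned to the nearer of the two):
  {Red, Blue}: total = 1537
  {Red, Green}: total = 1701
  {Green, Blue}: total = 1916
Best pair: {Red, Blue} with total 1537.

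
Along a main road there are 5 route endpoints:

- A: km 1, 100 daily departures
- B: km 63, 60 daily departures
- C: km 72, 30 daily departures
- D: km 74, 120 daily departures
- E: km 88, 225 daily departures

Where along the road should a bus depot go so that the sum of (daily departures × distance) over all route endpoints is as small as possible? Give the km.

x = 74

For a sum of weighted absolute distances on a line, the optimum is the weighted median (not the mean). Total weight W = 535; half-weight = 267.5.
Sort by position and accumulate weight:
  km 1 (A, w=100) → cum 100
  km 63 (B, w=60) → cum 160
  km 72 (C, w=30) → cum 190
  km 74 (D, w=120) → cum 310  ≥ 267.5 → median here
  km 88 (E, w=225) → cum 535
Optimal location: km 74.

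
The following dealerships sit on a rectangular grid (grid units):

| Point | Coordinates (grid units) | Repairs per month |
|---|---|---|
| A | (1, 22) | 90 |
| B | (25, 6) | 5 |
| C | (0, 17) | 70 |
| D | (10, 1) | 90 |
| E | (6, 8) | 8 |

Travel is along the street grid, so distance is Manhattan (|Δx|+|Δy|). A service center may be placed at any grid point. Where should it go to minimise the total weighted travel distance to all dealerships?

(1, 17)

Manhattan distance separates: Σwᵢ(|x−xᵢ|+|y−yᵢ|) = Σwᵢ|x−xᵢ| + Σwᵢ|y−yᵢ|, so x and y are optimised independently as 1-D weighted medians.
Total weight W = 263; half = 131.5.
x-coordinate, sorted with cumulative weight:
  x=0 (C, w=70) cum 70
  x=1 (A, w=90) cum 160  ← median
  x=6 (E, w=8) cum 168
  x=10 (D, w=90) cum 258
  x=25 (B, w=5) cum 263
⇒ x* = 1
y-coordinate, sorted with cumulative weight:
  y=1 (D, w=90) cum 90
  y=6 (B, w=5) cum 95
  y=8 (E, w=8) cum 103
  y=17 (C, w=70) cum 173  ← median
  y=22 (A, w=90) cum 263
⇒ y* = 17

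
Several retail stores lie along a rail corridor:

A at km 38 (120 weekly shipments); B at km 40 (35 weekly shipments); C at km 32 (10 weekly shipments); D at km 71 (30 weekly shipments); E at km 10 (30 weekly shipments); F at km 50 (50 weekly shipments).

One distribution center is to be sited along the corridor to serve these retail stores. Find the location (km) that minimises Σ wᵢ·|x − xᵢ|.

For a sum of weighted absolute distances on a line, the optimum is the weighted median (not the mean). Total weight W = 275; half-weight = 137.5.
Sort by position and accumulate weight:
  km 10 (E, w=30) → cum 30
  km 32 (C, w=10) → cum 40
  km 38 (A, w=120) → cum 160  ≥ 137.5 → median here
  km 40 (B, w=35) → cum 195
  km 50 (F, w=50) → cum 245
  km 71 (D, w=30) → cum 275
Optimal location: km 38.

x = 38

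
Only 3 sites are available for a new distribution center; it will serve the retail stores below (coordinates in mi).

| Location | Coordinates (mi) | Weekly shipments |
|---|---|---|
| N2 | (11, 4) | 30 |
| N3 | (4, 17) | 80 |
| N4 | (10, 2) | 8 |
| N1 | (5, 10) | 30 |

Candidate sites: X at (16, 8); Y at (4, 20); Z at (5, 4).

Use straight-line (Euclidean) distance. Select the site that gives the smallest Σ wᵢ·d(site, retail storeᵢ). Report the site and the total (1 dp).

Y, total 1217.2 mi

Total weighted distance at each candidate:
  X (16, 8): total = 1795.4
  Y (4, 20): total = 1217.2
  Z (5, 4): total = 1446.2
Minimum is at Y with total 1217.2 mi.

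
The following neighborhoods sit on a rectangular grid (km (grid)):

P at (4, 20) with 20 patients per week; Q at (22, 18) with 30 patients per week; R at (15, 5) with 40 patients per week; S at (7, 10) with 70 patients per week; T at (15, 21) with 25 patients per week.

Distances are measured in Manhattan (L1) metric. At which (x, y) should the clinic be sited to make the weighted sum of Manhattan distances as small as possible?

(15, 10)

Manhattan distance separates: Σwᵢ(|x−xᵢ|+|y−yᵢ|) = Σwᵢ|x−xᵢ| + Σwᵢ|y−yᵢ|, so x and y are optimised independently as 1-D weighted medians.
Total weight W = 185; half = 92.5.
x-coordinate, sorted with cumulative weight:
  x=4 (P, w=20) cum 20
  x=7 (S, w=70) cum 90
  x=15 (R, w=40) cum 130  ← median
  x=15 (T, w=25) cum 155
  x=22 (Q, w=30) cum 185
⇒ x* = 15
y-coordinate, sorted with cumulative weight:
  y=5 (R, w=40) cum 40
  y=10 (S, w=70) cum 110  ← median
  y=18 (Q, w=30) cum 140
  y=20 (P, w=20) cum 160
  y=21 (T, w=25) cum 185
⇒ y* = 10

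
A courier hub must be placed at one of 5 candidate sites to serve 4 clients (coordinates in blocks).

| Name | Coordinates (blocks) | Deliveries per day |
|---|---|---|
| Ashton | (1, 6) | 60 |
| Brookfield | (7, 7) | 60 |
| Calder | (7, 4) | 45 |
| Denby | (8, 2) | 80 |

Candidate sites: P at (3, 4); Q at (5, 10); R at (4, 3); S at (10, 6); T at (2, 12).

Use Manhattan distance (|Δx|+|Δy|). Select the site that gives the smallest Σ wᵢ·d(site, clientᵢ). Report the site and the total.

Total weighted distance at each candidate:
  P (3, 4): total = 1400
  Q (5, 10): total = 2020
  R (4, 3): total = 1360
  S (10, 6): total = 1485
  T (2, 12): total = 2885
Minimum is at R with total 1360 blocks.

R, total 1360 blocks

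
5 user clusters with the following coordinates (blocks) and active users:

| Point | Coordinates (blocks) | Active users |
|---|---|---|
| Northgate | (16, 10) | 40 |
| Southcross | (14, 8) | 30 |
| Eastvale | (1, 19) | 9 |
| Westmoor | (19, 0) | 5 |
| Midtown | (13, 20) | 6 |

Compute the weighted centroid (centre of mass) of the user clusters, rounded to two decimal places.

(13.80, 10.34)

The minimiser of Σwᵢ‖p−pᵢ‖² is the weighted centroid p* = (Σwᵢpᵢ)/(Σwᵢ).
Σwᵢ = 90.
Σwᵢxᵢ = 40·16 + 30·14 + 9·1 + 5·19 + 6·13 = 1242.
Σwᵢyᵢ = 40·10 + 30·8 + 9·19 + 5·0 + 6·20 = 931.
x* = 1242/90 = 13.80, y* = 931/90 = 10.34.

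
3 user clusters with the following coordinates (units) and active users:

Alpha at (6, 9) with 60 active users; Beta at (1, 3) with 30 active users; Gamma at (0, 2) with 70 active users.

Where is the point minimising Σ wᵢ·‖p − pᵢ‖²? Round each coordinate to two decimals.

(2.44, 4.81)

The minimiser of Σwᵢ‖p−pᵢ‖² is the weighted centroid p* = (Σwᵢpᵢ)/(Σwᵢ).
Σwᵢ = 160.
Σwᵢxᵢ = 60·6 + 30·1 + 70·0 = 390.
Σwᵢyᵢ = 60·9 + 30·3 + 70·2 = 770.
x* = 390/160 = 2.44, y* = 770/160 = 4.81.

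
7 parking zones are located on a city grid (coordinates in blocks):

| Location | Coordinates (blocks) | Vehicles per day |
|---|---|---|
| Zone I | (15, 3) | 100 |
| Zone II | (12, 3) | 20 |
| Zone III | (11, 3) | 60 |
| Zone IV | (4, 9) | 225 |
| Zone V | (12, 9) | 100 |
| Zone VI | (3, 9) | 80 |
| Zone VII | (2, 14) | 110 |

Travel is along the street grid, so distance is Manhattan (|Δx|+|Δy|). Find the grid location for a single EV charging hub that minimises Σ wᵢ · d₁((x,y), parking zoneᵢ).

(4, 9)

Manhattan distance separates: Σwᵢ(|x−xᵢ|+|y−yᵢ|) = Σwᵢ|x−xᵢ| + Σwᵢ|y−yᵢ|, so x and y are optimised independently as 1-D weighted medians.
Total weight W = 695; half = 347.5.
x-coordinate, sorted with cumulative weight:
  x=2 (Zone VII, w=110) cum 110
  x=3 (Zone VI, w=80) cum 190
  x=4 (Zone IV, w=225) cum 415  ← median
  x=11 (Zone III, w=60) cum 475
  x=12 (Zone II, w=20) cum 495
  x=12 (Zone V, w=100) cum 595
  x=15 (Zone I, w=100) cum 695
⇒ x* = 4
y-coordinate, sorted with cumulative weight:
  y=3 (Zone I, w=100) cum 100
  y=3 (Zone II, w=20) cum 120
  y=3 (Zone III, w=60) cum 180
  y=9 (Zone IV, w=225) cum 405  ← median
  y=9 (Zone V, w=100) cum 505
  y=9 (Zone VI, w=80) cum 585
  y=14 (Zone VII, w=110) cum 695
⇒ y* = 9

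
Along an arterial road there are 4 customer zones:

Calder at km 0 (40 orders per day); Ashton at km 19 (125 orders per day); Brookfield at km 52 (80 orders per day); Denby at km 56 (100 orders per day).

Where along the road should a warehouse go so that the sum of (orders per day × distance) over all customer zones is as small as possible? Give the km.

For a sum of weighted absolute distances on a line, the optimum is the weighted median (not the mean). Total weight W = 345; half-weight = 172.5.
Sort by position and accumulate weight:
  km 0 (Calder, w=40) → cum 40
  km 19 (Ashton, w=125) → cum 165
  km 52 (Brookfield, w=80) → cum 245  ≥ 172.5 → median here
  km 56 (Denby, w=100) → cum 345
Optimal location: km 52.

x = 52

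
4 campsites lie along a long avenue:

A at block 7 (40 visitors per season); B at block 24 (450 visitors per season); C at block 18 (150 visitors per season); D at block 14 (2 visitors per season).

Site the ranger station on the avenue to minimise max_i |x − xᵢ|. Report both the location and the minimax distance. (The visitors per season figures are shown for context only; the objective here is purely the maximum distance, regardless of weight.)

The 1-center on a line is the midpoint of the two extreme points: leftmost at 7, rightmost at 24.
Optimal location = (7 + 24)/2 = 15.5; maximum distance = (24 − 7)/2 = 8.5.

location 15.5, max distance 8.5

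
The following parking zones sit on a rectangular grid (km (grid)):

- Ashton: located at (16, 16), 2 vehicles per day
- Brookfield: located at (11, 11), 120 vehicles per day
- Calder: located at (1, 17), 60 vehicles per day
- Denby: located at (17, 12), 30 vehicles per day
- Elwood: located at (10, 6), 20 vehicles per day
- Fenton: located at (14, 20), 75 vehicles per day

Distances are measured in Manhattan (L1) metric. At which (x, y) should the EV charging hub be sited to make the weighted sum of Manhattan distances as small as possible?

Manhattan distance separates: Σwᵢ(|x−xᵢ|+|y−yᵢ|) = Σwᵢ|x−xᵢ| + Σwᵢ|y−yᵢ|, so x and y are optimised independently as 1-D weighted medians.
Total weight W = 307; half = 153.5.
x-coordinate, sorted with cumulative weight:
  x=1 (Calder, w=60) cum 60
  x=10 (Elwood, w=20) cum 80
  x=11 (Brookfield, w=120) cum 200  ← median
  x=14 (Fenton, w=75) cum 275
  x=16 (Ashton, w=2) cum 277
  x=17 (Denby, w=30) cum 307
⇒ x* = 11
y-coordinate, sorted with cumulative weight:
  y=6 (Elwood, w=20) cum 20
  y=11 (Brookfield, w=120) cum 140
  y=12 (Denby, w=30) cum 170  ← median
  y=16 (Ashton, w=2) cum 172
  y=17 (Calder, w=60) cum 232
  y=20 (Fenton, w=75) cum 307
⇒ y* = 12

(11, 12)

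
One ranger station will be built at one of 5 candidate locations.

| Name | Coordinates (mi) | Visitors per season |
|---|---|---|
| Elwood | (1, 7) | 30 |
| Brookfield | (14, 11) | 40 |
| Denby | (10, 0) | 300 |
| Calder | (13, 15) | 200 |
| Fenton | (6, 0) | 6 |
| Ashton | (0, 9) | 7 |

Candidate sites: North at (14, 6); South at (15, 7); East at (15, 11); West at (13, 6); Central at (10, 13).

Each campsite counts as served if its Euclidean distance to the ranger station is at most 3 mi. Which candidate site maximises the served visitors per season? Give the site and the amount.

East, covering 40

Coverage radius r = 3 mi; a point is covered iff (Δx)²+(Δy)² ≤ 3² = 9.
  North (14, 6): covers {none} → 0
  South (15, 7): covers {none} → 0
  East (15, 11): covers {Brookfield} → 40
  West (13, 6): covers {none} → 0
  Central (10, 13): covers {none} → 0
Maximum coverage at East: 40 visitors per season.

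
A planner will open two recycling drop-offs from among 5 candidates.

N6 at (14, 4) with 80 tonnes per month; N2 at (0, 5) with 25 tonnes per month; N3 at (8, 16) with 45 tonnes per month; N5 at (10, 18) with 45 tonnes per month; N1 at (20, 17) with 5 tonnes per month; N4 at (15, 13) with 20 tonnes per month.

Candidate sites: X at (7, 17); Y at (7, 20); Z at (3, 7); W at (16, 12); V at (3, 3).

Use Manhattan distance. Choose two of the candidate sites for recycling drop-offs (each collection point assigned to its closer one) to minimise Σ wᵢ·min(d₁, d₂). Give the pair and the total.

{X, W}, total 1630

Evaluate every pair (each demand assigned to the nearer of the two):
  {X, W}: total = 1630
  {X, V}: total = 1660
  {X, Z}: total = 1820
  {Y, W}: total = 1885
  {Y, V}: total = 1915
  {Y, Z}: total = 2075
  {Z, W}: total = 2090
  {W, V}: total = 2090
  {X, Y}: total = 2650
  {Z, V}: total = 3020
Best pair: {X, W} with total 1630.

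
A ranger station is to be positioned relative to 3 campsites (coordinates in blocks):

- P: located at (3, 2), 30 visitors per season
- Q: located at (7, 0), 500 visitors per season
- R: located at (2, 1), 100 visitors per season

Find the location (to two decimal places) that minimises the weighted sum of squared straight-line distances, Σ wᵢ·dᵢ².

(6.02, 0.25)

The minimiser of Σwᵢ‖p−pᵢ‖² is the weighted centroid p* = (Σwᵢpᵢ)/(Σwᵢ).
Σwᵢ = 630.
Σwᵢxᵢ = 30·3 + 500·7 + 100·2 = 3790.
Σwᵢyᵢ = 30·2 + 500·0 + 100·1 = 160.
x* = 3790/630 = 6.02, y* = 160/630 = 0.25.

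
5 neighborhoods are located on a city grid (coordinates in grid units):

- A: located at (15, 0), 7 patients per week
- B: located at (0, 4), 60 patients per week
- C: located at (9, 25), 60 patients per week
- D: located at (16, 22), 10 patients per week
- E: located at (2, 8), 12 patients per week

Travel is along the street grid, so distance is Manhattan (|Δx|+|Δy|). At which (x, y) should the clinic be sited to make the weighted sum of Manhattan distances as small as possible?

(9, 8)

Manhattan distance separates: Σwᵢ(|x−xᵢ|+|y−yᵢ|) = Σwᵢ|x−xᵢ| + Σwᵢ|y−yᵢ|, so x and y are optimised independently as 1-D weighted medians.
Total weight W = 149; half = 74.5.
x-coordinate, sorted with cumulative weight:
  x=0 (B, w=60) cum 60
  x=2 (E, w=12) cum 72
  x=9 (C, w=60) cum 132  ← median
  x=15 (A, w=7) cum 139
  x=16 (D, w=10) cum 149
⇒ x* = 9
y-coordinate, sorted with cumulative weight:
  y=0 (A, w=7) cum 7
  y=4 (B, w=60) cum 67
  y=8 (E, w=12) cum 79  ← median
  y=22 (D, w=10) cum 89
  y=25 (C, w=60) cum 149
⇒ y* = 8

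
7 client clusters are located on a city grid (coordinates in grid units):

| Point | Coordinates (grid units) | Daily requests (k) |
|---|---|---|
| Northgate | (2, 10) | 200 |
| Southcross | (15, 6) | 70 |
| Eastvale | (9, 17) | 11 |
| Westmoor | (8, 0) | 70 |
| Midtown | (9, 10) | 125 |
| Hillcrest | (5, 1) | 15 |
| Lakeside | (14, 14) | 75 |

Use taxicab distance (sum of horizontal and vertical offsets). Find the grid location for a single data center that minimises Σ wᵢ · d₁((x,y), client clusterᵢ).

Manhattan distance separates: Σwᵢ(|x−xᵢ|+|y−yᵢ|) = Σwᵢ|x−xᵢ| + Σwᵢ|y−yᵢ|, so x and y are optimised independently as 1-D weighted medians.
Total weight W = 566; half = 283.
x-coordinate, sorted with cumulative weight:
  x=2 (Northgate, w=200) cum 200
  x=5 (Hillcrest, w=15) cum 215
  x=8 (Westmoor, w=70) cum 285  ← median
  x=9 (Eastvale, w=11) cum 296
  x=9 (Midtown, w=125) cum 421
  x=14 (Lakeside, w=75) cum 496
  x=15 (Southcross, w=70) cum 566
⇒ x* = 8
y-coordinate, sorted with cumulative weight:
  y=0 (Westmoor, w=70) cum 70
  y=1 (Hillcrest, w=15) cum 85
  y=6 (Southcross, w=70) cum 155
  y=10 (Northgate, w=200) cum 355  ← median
  y=10 (Midtown, w=125) cum 480
  y=14 (Lakeside, w=75) cum 555
  y=17 (Eastvale, w=11) cum 566
⇒ y* = 10

(8, 10)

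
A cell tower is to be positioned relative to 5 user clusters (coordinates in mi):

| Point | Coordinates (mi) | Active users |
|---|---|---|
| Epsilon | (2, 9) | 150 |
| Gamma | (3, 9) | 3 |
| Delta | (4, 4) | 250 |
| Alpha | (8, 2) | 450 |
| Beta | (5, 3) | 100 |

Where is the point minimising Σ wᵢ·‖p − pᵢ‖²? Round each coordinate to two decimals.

(5.68, 3.75)

The minimiser of Σwᵢ‖p−pᵢ‖² is the weighted centroid p* = (Σwᵢpᵢ)/(Σwᵢ).
Σwᵢ = 953.
Σwᵢxᵢ = 150·2 + 3·3 + 250·4 + 450·8 + 100·5 = 5409.
Σwᵢyᵢ = 150·9 + 3·9 + 250·4 + 450·2 + 100·3 = 3577.
x* = 5409/953 = 5.68, y* = 3577/953 = 3.75.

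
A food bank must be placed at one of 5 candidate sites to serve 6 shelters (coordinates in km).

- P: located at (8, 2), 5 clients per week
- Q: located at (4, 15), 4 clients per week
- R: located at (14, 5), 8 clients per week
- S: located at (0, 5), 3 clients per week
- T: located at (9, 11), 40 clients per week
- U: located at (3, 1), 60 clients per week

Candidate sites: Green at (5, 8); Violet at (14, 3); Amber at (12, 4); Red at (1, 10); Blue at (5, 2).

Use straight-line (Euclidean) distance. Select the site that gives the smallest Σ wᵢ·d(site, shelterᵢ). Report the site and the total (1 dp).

Blue, total 688.7 km

Total weighted distance at each candidate:
  Green (5, 8): total = 792.0
  Violet (14, 3): total = 1199.5
  Amber (12, 4): total = 1004.6
  Red (1, 10): total = 1078.9
  Blue (5, 2): total = 688.7
Minimum is at Blue with total 688.7 km.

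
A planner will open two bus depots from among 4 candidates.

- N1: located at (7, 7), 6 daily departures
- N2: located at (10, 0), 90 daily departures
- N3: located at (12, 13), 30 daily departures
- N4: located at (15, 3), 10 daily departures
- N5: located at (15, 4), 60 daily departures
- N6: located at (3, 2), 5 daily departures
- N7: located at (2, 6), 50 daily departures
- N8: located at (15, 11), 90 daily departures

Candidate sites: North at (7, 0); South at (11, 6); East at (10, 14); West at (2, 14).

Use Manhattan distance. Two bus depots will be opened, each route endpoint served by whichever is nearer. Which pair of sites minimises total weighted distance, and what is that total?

{North, South}, total 2260

Evaluate every pair (each demand assigned to the nearer of the two):
  {North, South}: total = 2260
  {South, East}: total = 2410
  {North, East}: total = 2532
  {South, West}: total = 2600
  {North, West}: total = 3342
  {East, West}: total = 3655
Best pair: {North, South} with total 2260.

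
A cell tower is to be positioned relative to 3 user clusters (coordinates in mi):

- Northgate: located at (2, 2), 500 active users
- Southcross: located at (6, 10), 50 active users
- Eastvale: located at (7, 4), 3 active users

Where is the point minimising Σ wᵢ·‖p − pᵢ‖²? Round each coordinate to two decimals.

(2.39, 2.73)

The minimiser of Σwᵢ‖p−pᵢ‖² is the weighted centroid p* = (Σwᵢpᵢ)/(Σwᵢ).
Σwᵢ = 553.
Σwᵢxᵢ = 500·2 + 50·6 + 3·7 = 1321.
Σwᵢyᵢ = 500·2 + 50·10 + 3·4 = 1512.
x* = 1321/553 = 2.39, y* = 1512/553 = 2.73.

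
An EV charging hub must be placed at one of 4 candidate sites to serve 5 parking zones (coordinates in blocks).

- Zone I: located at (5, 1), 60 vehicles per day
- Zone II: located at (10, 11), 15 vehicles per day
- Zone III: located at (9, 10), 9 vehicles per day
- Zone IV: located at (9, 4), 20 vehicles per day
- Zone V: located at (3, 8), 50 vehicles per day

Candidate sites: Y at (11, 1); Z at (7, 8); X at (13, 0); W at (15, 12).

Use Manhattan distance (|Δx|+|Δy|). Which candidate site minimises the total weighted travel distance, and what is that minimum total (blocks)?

Z, total 986 blocks

Total weighted distance at each candidate:
  Y (11, 1): total = 1474
  Z (7, 8): total = 986
  X (13, 0): total = 1936
  W (15, 12): total = 2502
Minimum is at Z with total 986 blocks.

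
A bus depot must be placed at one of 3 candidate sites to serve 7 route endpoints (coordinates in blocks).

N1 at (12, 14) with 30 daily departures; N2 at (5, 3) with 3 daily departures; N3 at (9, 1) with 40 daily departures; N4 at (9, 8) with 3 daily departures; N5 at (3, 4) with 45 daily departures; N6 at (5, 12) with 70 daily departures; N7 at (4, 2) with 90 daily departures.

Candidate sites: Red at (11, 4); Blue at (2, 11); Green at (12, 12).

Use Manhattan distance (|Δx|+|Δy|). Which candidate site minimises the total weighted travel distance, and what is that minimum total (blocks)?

Red, total 2719 blocks

Total weighted distance at each candidate:
  Red (11, 4): total = 2719
  Blue (2, 11): total = 2763
  Green (12, 12): total = 3564
Minimum is at Red with total 2719 blocks.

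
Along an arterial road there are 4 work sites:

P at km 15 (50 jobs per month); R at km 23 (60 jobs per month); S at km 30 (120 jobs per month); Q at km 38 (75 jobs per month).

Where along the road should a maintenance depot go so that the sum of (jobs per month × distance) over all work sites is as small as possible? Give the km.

For a sum of weighted absolute distances on a line, the optimum is the weighted median (not the mean). Total weight W = 305; half-weight = 152.5.
Sort by position and accumulate weight:
  km 15 (P, w=50) → cum 50
  km 23 (R, w=60) → cum 110
  km 30 (S, w=120) → cum 230  ≥ 152.5 → median here
  km 38 (Q, w=75) → cum 305
Optimal location: km 30.

x = 30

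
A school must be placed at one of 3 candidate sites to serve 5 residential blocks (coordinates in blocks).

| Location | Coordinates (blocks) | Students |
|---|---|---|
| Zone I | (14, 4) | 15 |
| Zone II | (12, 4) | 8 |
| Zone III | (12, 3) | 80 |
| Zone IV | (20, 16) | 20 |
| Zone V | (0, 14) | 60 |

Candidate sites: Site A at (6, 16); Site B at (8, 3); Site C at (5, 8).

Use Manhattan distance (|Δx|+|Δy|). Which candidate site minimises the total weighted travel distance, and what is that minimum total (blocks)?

Site B, total 2105 blocks

Total weighted distance at each candidate:
  Site A (6, 16): total = 2724
  Site B (8, 3): total = 2105
  Site C (5, 8): total = 2363
Minimum is at Site B with total 2105 blocks.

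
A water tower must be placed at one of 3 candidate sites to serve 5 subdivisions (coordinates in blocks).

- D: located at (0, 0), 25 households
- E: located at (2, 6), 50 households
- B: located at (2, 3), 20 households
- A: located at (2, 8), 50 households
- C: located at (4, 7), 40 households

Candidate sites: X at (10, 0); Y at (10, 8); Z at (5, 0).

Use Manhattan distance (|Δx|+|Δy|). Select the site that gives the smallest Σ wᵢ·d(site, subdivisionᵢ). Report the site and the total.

Total weighted distance at each candidate:
  X (10, 0): total = 2490
  Y (10, 8): total = 1890
  Z (5, 0): total = 1565
Minimum is at Z with total 1565 blocks.

Z, total 1565 blocks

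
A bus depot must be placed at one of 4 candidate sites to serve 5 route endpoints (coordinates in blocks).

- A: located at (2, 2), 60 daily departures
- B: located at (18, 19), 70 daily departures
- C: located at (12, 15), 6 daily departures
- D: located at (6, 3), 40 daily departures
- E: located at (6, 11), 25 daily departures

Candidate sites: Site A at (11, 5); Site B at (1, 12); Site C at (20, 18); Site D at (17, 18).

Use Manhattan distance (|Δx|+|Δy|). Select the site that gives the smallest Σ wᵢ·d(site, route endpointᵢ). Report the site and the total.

Total weighted distance at each candidate:
  Site A (11, 5): total = 2811
  Site B (1, 12): total = 3134
  Site C (20, 18): total = 4001
  Site D (17, 18): total = 3538
Minimum is at Site A with total 2811 blocks.

Site A, total 2811 blocks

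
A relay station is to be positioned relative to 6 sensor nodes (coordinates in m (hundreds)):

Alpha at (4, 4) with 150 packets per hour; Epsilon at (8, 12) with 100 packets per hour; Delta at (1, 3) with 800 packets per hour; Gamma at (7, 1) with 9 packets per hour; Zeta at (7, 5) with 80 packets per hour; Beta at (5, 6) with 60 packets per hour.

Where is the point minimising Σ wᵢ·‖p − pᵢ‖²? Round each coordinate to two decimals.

(2.60, 4.14)

The minimiser of Σwᵢ‖p−pᵢ‖² is the weighted centroid p* = (Σwᵢpᵢ)/(Σwᵢ).
Σwᵢ = 1199.
Σwᵢxᵢ = 150·4 + 100·8 + 800·1 + 9·7 + 80·7 + 60·5 = 3123.
Σwᵢyᵢ = 150·4 + 100·12 + 800·3 + 9·1 + 80·5 + 60·6 = 4969.
x* = 3123/1199 = 2.60, y* = 4969/1199 = 4.14.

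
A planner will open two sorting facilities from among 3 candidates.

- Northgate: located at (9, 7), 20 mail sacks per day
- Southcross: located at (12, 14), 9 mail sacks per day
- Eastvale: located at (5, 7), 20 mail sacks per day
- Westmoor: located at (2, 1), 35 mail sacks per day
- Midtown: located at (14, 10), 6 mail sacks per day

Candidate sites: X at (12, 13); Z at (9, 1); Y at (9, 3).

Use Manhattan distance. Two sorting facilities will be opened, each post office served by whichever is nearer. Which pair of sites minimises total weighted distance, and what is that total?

{X, Y}, total 594

Evaluate every pair (each demand assigned to the nearer of the two):
  {X, Y}: total = 594
  {X, Z}: total = 604
  {Z, Y}: total = 683
Best pair: {X, Y} with total 594.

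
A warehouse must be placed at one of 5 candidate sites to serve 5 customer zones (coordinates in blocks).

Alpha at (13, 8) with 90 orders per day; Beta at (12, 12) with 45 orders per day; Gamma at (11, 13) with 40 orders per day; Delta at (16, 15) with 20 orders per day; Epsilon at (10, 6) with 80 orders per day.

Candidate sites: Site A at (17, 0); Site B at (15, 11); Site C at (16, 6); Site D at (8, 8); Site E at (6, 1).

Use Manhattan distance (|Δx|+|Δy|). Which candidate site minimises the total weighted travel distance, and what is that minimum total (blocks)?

Site D, total 1750 blocks

Total weighted distance at each candidate:
  Site A (17, 0): total = 3965
  Site B (15, 11): total = 1770
  Site C (16, 6): total = 2040
  Site D (8, 8): total = 1750
  Site E (6, 1): total = 3905
Minimum is at Site D with total 1750 blocks.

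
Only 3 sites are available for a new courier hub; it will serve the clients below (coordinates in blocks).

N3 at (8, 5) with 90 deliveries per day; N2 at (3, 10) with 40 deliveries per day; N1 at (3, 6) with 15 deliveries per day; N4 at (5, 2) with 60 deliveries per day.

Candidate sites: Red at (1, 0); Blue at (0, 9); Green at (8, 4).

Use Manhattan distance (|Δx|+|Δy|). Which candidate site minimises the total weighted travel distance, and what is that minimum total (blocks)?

Total weighted distance at each candidate:
  Red (1, 0): total = 2040
  Blue (0, 9): total = 2050
  Green (8, 4): total = 935
Minimum is at Green with total 935 blocks.

Green, total 935 blocks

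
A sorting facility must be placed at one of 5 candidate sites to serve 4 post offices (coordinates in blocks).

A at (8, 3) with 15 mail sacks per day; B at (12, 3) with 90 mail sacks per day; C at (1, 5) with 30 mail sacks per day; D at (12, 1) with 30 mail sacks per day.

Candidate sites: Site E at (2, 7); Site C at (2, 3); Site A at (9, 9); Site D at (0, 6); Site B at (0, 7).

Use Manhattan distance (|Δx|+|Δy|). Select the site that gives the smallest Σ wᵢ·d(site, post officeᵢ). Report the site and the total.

Total weighted distance at each candidate:
  Site E (2, 7): total = 1980
  Site C (2, 3): total = 1440
  Site A (9, 9): total = 1605
  Site D (0, 6): total = 2085
  Site B (0, 7): total = 2250
Minimum is at Site C with total 1440 blocks.

Site C, total 1440 blocks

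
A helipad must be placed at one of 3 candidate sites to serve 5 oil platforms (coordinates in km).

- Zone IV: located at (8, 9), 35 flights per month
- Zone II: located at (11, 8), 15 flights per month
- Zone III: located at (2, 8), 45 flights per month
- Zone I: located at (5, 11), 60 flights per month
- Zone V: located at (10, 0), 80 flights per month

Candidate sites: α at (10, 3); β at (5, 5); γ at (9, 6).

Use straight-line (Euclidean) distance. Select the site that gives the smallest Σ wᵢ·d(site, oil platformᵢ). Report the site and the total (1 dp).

γ, total 1351.5 km

Total weighted distance at each candidate:
  α (10, 3): total = 1528.4
  β (5, 5): total = 1392.2
  γ (9, 6): total = 1351.5
Minimum is at γ with total 1351.5 km.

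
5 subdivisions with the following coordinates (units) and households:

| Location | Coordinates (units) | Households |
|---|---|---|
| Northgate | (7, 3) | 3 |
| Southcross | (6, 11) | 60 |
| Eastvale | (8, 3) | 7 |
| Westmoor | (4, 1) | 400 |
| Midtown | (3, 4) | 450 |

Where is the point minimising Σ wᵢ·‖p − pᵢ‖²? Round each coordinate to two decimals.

(3.68, 3.14)

The minimiser of Σwᵢ‖p−pᵢ‖² is the weighted centroid p* = (Σwᵢpᵢ)/(Σwᵢ).
Σwᵢ = 920.
Σwᵢxᵢ = 3·7 + 60·6 + 7·8 + 400·4 + 450·3 = 3387.
Σwᵢyᵢ = 3·3 + 60·11 + 7·3 + 400·1 + 450·4 = 2890.
x* = 3387/920 = 3.68, y* = 2890/920 = 3.14.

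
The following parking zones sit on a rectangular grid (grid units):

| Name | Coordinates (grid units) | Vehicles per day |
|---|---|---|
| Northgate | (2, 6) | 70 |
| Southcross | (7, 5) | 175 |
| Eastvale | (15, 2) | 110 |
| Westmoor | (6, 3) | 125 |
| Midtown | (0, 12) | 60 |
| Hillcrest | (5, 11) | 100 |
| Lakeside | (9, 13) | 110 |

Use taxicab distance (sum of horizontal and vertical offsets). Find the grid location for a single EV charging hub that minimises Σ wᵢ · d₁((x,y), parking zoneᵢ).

Manhattan distance separates: Σwᵢ(|x−xᵢ|+|y−yᵢ|) = Σwᵢ|x−xᵢ| + Σwᵢ|y−yᵢ|, so x and y are optimised independently as 1-D weighted medians.
Total weight W = 750; half = 375.
x-coordinate, sorted with cumulative weight:
  x=0 (Midtown, w=60) cum 60
  x=2 (Northgate, w=70) cum 130
  x=5 (Hillcrest, w=100) cum 230
  x=6 (Westmoor, w=125) cum 355
  x=7 (Southcross, w=175) cum 530  ← median
  x=9 (Lakeside, w=110) cum 640
  x=15 (Eastvale, w=110) cum 750
⇒ x* = 7
y-coordinate, sorted with cumulative weight:
  y=2 (Eastvale, w=110) cum 110
  y=3 (Westmoor, w=125) cum 235
  y=5 (Southcross, w=175) cum 410  ← median
  y=6 (Northgate, w=70) cum 480
  y=11 (Hillcrest, w=100) cum 580
  y=12 (Midtown, w=60) cum 640
  y=13 (Lakeside, w=110) cum 750
⇒ y* = 5

(7, 5)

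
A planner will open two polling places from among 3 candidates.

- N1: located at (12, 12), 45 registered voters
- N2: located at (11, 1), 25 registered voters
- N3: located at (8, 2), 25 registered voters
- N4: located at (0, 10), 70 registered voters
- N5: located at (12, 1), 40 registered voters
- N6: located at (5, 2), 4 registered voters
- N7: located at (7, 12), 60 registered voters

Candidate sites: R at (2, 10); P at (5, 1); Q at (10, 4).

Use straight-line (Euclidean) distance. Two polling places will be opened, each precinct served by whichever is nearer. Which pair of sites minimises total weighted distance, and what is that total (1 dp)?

{R, Q}, total 1149.7

Evaluate every pair (each demand assigned to the nearer of the two):
  {R, Q}: total = 1149.7
  {R, P}: total = 1435.1
  {P, Q}: total = 1902.4
Best pair: {R, Q} with total 1149.7.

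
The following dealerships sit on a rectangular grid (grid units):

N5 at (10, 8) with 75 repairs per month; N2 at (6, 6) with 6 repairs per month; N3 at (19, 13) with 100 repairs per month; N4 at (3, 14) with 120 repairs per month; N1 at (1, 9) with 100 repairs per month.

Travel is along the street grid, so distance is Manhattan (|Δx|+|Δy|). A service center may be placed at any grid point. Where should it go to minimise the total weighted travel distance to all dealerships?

(3, 13)

Manhattan distance separates: Σwᵢ(|x−xᵢ|+|y−yᵢ|) = Σwᵢ|x−xᵢ| + Σwᵢ|y−yᵢ|, so x and y are optimised independently as 1-D weighted medians.
Total weight W = 401; half = 200.5.
x-coordinate, sorted with cumulative weight:
  x=1 (N1, w=100) cum 100
  x=3 (N4, w=120) cum 220  ← median
  x=6 (N2, w=6) cum 226
  x=10 (N5, w=75) cum 301
  x=19 (N3, w=100) cum 401
⇒ x* = 3
y-coordinate, sorted with cumulative weight:
  y=6 (N2, w=6) cum 6
  y=8 (N5, w=75) cum 81
  y=9 (N1, w=100) cum 181
  y=13 (N3, w=100) cum 281  ← median
  y=14 (N4, w=120) cum 401
⇒ y* = 13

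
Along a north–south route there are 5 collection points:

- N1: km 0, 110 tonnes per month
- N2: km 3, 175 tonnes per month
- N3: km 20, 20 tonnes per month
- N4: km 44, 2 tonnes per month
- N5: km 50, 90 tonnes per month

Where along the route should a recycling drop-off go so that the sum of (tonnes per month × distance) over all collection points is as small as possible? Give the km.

For a sum of weighted absolute distances on a line, the optimum is the weighted median (not the mean). Total weight W = 397; half-weight = 198.5.
Sort by position and accumulate weight:
  km 0 (N1, w=110) → cum 110
  km 3 (N2, w=175) → cum 285  ≥ 198.5 → median here
  km 20 (N3, w=20) → cum 305
  km 44 (N4, w=2) → cum 307
  km 50 (N5, w=90) → cum 397
Optimal location: km 3.

x = 3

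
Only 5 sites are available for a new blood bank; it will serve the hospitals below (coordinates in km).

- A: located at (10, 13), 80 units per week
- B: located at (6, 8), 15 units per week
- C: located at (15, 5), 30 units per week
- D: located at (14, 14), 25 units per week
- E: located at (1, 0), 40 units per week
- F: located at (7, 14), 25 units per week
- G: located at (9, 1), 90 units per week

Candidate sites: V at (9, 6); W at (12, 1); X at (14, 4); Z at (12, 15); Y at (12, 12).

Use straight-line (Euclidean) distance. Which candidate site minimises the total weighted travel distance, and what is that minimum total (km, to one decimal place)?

V, total 2094.3 km

Total weighted distance at each candidate:
  V (9, 6): total = 2094.3
  W (12, 1): total = 2650.4
  X (14, 4): total = 2588.5
  Z (12, 15): total = 2893.8
  Y (12, 12): total = 2398.2
Minimum is at V with total 2094.3 km.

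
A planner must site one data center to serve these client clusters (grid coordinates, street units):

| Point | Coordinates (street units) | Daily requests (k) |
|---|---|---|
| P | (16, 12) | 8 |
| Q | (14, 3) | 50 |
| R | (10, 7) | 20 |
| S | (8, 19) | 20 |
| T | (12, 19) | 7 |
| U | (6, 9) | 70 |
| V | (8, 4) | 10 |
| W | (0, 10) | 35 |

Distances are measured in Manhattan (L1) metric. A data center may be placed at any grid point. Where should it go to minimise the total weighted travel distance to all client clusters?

Manhattan distance separates: Σwᵢ(|x−xᵢ|+|y−yᵢ|) = Σwᵢ|x−xᵢ| + Σwᵢ|y−yᵢ|, so x and y are optimised independently as 1-D weighted medians.
Total weight W = 220; half = 110.
x-coordinate, sorted with cumulative weight:
  x=0 (W, w=35) cum 35
  x=6 (U, w=70) cum 105
  x=8 (S, w=20) cum 125  ← median
  x=8 (V, w=10) cum 135
  x=10 (R, w=20) cum 155
  x=12 (T, w=7) cum 162
  x=14 (Q, w=50) cum 212
  x=16 (P, w=8) cum 220
⇒ x* = 8
y-coordinate, sorted with cumulative weight:
  y=3 (Q, w=50) cum 50
  y=4 (V, w=10) cum 60
  y=7 (R, w=20) cum 80
  y=9 (U, w=70) cum 150  ← median
  y=10 (W, w=35) cum 185
  y=12 (P, w=8) cum 193
  y=19 (S, w=20) cum 213
  y=19 (T, w=7) cum 220
⇒ y* = 9

(8, 9)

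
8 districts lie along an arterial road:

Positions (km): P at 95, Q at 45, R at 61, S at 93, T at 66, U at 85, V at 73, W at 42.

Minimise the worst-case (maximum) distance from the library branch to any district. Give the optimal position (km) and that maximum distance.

The 1-center on a line is the midpoint of the two extreme points: leftmost at 42, rightmost at 95.
Optimal location = (42 + 95)/2 = 68.5; maximum distance = (95 − 42)/2 = 26.5.

location 68.5, max distance 26.5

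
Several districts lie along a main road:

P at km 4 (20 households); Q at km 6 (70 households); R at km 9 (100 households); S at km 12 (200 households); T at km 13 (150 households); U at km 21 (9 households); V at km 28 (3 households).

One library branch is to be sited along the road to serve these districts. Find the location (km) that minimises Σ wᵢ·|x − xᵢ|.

x = 12

For a sum of weighted absolute distances on a line, the optimum is the weighted median (not the mean). Total weight W = 552; half-weight = 276.
Sort by position and accumulate weight:
  km 4 (P, w=20) → cum 20
  km 6 (Q, w=70) → cum 90
  km 9 (R, w=100) → cum 190
  km 12 (S, w=200) → cum 390  ≥ 276 → median here
  km 13 (T, w=150) → cum 540
  km 21 (U, w=9) → cum 549
  km 28 (V, w=3) → cum 552
Optimal location: km 12.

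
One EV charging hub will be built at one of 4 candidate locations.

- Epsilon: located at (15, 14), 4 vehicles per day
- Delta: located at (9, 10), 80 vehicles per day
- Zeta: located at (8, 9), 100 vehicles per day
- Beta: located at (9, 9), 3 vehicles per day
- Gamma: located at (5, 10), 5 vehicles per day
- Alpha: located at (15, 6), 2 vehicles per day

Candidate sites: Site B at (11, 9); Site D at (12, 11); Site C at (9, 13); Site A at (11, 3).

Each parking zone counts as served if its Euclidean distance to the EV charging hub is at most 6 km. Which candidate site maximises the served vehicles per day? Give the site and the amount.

Coverage radius r = 6 km; a point is covered iff (Δx)²+(Δy)² ≤ 6² = 36.
  Site B (11, 9): covers {Delta, Zeta, Beta, Alpha} → 185
  Site D (12, 11): covers {Epsilon, Delta, Zeta, Beta, Alpha} → 189
  Site C (9, 13): covers {Delta, Zeta, Beta, Gamma} → 188
  Site A (11, 3): covers {Alpha} → 2
Maximum coverage at Site D: 189 vehicles per day.

Site D, covering 189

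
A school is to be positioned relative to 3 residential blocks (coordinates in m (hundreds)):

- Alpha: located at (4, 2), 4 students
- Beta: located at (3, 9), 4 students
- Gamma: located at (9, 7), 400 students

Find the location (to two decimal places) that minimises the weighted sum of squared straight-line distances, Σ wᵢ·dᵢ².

(8.89, 6.97)

The minimiser of Σwᵢ‖p−pᵢ‖² is the weighted centroid p* = (Σwᵢpᵢ)/(Σwᵢ).
Σwᵢ = 408.
Σwᵢxᵢ = 4·4 + 4·3 + 400·9 = 3628.
Σwᵢyᵢ = 4·2 + 4·9 + 400·7 = 2844.
x* = 3628/408 = 8.89, y* = 2844/408 = 6.97.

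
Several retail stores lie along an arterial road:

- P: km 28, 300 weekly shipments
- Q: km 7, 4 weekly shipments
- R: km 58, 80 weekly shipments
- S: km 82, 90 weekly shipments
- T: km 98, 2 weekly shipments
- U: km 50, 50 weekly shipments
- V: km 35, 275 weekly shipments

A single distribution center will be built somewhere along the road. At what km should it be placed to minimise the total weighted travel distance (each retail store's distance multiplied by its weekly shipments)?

x = 35

For a sum of weighted absolute distances on a line, the optimum is the weighted median (not the mean). Total weight W = 801; half-weight = 400.5.
Sort by position and accumulate weight:
  km 7 (Q, w=4) → cum 4
  km 28 (P, w=300) → cum 304
  km 35 (V, w=275) → cum 579  ≥ 400.5 → median here
  km 50 (U, w=50) → cum 629
  km 58 (R, w=80) → cum 709
  km 82 (S, w=90) → cum 799
  km 98 (T, w=2) → cum 801
Optimal location: km 35.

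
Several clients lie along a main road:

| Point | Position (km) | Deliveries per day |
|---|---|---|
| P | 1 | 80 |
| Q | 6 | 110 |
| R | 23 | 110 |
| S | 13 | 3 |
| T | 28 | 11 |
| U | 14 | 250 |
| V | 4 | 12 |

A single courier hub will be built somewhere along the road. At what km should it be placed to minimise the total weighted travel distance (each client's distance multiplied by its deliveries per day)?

x = 14

For a sum of weighted absolute distances on a line, the optimum is the weighted median (not the mean). Total weight W = 576; half-weight = 288.
Sort by position and accumulate weight:
  km 1 (P, w=80) → cum 80
  km 4 (V, w=12) → cum 92
  km 6 (Q, w=110) → cum 202
  km 13 (S, w=3) → cum 205
  km 14 (U, w=250) → cum 455  ≥ 288 → median here
  km 23 (R, w=110) → cum 565
  km 28 (T, w=11) → cum 576
Optimal location: km 14.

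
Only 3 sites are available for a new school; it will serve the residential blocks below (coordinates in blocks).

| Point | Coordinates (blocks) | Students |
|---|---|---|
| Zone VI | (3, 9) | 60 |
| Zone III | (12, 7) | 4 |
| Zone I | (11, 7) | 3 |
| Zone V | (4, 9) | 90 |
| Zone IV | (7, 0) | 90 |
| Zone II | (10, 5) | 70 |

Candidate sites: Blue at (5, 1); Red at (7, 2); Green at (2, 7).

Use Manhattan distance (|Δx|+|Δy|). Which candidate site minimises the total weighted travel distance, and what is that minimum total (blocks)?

Total weighted distance at each candidate:
  Blue (5, 1): total = 2398
  Red (7, 2): total = 2227
  Green (2, 7): total = 2387
Minimum is at Red with total 2227 blocks.

Red, total 2227 blocks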